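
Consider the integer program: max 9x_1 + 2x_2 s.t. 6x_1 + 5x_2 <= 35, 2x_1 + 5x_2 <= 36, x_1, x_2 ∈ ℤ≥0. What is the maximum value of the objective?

Relaxing integrality, the LP optimum is 52.50 at (x_1,x_2) = (5.83, 0), which is not an integer point.
(x_1,x_2)=(5,1): 6·5+5·1=35≤35, 2·5+5·1=15≤36, objective 47.
(x_1,x_2)=(5,0): 6·5+5·0=30≤35, 2·5+5·0=10≤36, objective 45.
(x_1,x_2)=(4,2): 6·4+5·2=34≤35, 2·4+5·2=18≤36, objective 40.
No feasible integer point exceeds 47.

47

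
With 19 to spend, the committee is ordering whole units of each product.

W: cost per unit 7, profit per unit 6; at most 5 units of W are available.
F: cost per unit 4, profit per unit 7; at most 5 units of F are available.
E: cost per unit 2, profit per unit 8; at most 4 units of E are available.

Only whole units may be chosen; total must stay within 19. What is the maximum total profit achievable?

3×F and 3×E: cost 18 ≤ 19, profit 3·7 + 3·8 = 45.
2×F and 4×E: cost 16 ≤ 19, profit 2·7 + 4·8 = 46.
Best is 46.

46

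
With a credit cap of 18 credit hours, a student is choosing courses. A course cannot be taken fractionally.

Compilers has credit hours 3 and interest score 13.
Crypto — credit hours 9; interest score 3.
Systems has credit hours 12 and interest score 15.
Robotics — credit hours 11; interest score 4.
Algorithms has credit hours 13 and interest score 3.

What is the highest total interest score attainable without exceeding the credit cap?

Compilers + Robotics: credit hours 3 + 11 = 14 ≤ 18, interest score 13 + 4 = 17.
Compilers + Crypto: credit hours 3 + 9 = 12 ≤ 18, interest score 13 + 3 = 16.
Compilers + Systems: credit hours 3 + 12 = 15 ≤ 18, interest score 13 + 15 = 28.
Best is Compilers and Systems with total interest score 28.

28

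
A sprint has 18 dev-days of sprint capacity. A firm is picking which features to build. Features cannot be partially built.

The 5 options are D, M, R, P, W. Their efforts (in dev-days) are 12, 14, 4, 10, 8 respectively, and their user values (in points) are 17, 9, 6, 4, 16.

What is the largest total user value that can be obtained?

Treat it as a binary knapsack problem.
Allowing fractional choices, the relaxed optimum would be about 30.5, but features are indivisible.
P + W: effort 10 + 8 = 18 ≤ 18, user value 4 + 16 = 20.
R + W: effort 4 + 8 = 12 ≤ 18, user value 6 + 16 = 22.
D + R: effort 12 + 4 = 16 ≤ 18, user value 17 + 6 = 23.
Best is D and R with total user value 23.

23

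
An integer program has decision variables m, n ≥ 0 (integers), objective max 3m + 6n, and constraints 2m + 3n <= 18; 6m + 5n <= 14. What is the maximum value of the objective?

12

(m,n)=(0,2) is feasible, giving 12.
(m,n)=(1,1) is feasible, giving 9.
(m,n)=(0,1) is feasible, giving 6.
Maximum is 12 at (m,n)=(0,2).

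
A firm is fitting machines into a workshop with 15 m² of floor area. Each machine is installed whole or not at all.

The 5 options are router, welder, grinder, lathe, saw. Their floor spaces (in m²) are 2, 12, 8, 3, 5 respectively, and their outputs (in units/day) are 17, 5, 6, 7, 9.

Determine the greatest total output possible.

33

This is a 0-1 knapsack instance.
router + grinder + lathe: floor space 2 + 8 + 3 = 13 ≤ 15, output 17 + 6 + 7 = 30.
router + grinder + saw: floor space 2 + 8 + 5 = 15 ≤ 15, output 17 + 6 + 9 = 32.
router + lathe + saw: floor space 2 + 3 + 5 = 10 ≤ 15, output 17 + 7 + 9 = 33.
Best is router, lathe, and saw with total output 33.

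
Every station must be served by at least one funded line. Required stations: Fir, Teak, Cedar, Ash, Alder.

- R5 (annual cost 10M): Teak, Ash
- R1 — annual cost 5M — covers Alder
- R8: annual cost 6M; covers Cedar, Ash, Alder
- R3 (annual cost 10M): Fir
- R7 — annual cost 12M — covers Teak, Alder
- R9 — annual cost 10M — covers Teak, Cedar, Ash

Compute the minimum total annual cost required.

25

The greedy cost-per-new-station heuristic would pick R8, R5, and R3 for 26, but a cheaper cover exists.
Choose R1, R3, and R9: together they cover Fir, Teak, Cedar, Ash, Alder — every station.
Total annual cost: 5 + 10 + 10 = 25.
No cover costs less than 25.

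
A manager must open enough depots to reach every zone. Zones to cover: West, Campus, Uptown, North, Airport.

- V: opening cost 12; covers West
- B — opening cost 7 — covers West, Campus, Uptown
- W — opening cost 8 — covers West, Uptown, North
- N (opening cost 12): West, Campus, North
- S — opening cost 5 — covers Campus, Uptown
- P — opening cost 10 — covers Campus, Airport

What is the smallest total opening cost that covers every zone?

The greedy cost-per-new-zone heuristic would pick B, W, and P for 25, but a cheaper cover exists.
Choose W and P: together they cover West, Campus, Uptown, North, Airport — every zone.
Total opening cost: 8 + 10 = 18.
No cover costs less than 18.

18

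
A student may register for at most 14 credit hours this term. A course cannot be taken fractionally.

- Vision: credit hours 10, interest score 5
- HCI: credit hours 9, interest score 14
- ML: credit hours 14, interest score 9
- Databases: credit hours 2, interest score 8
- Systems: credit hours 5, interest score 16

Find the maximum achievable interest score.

HCI + Systems: credit hours 9 + 5 = 14 ≤ 14, interest score 14 + 16 = 30.
HCI + Databases: credit hours 9 + 2 = 11 ≤ 14, interest score 14 + 8 = 22.
Databases + Systems: credit hours 2 + 5 = 7 ≤ 14, interest score 8 + 16 = 24.
Best is HCI and Systems with total interest score 30.

30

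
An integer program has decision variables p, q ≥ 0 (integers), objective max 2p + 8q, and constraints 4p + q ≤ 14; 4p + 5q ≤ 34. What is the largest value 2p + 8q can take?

50

The continuous relaxation peaks at (0, 6.8) with value 54.40; rounding to a feasible lattice point costs some objective.
(p,q)=(1,6): 4·1+1·6=10≤14, 4·1+5·6=34≤34, objective 50.
(p,q)=(0,6): 4·0+1·6=6≤14, 4·0+5·6=30≤34, objective 48.
(p,q)=(2,5): 4·2+1·5=13≤14, 4·2+5·5=33≤34, objective 44.
The best lattice point is (1,6), giving 50.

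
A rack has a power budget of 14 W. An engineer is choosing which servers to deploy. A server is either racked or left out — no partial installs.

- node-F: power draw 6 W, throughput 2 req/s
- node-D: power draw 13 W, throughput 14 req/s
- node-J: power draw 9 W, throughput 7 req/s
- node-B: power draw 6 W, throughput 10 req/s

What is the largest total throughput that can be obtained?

14

Allowing fractional choices, the relaxed optimum would be about 18.6, but servers are indivisible.
node-F + node-B: power draw 6 + 6 = 12 ≤ 14, throughput 2 + 10 = 12.
node-D: power draw 13 ≤ 14, throughput 14.
Best is node-D with total throughput 14.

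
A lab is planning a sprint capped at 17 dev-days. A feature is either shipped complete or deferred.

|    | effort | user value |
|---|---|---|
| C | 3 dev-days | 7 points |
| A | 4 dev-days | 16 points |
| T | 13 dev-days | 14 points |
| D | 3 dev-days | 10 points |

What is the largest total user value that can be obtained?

C + A + D: effort 3 + 4 + 3 = 10 ≤ 17, user value 7 + 16 + 10 = 33.
A + D: effort 4 + 3 = 7 ≤ 17, user value 16 + 10 = 26.
A + T: effort 4 + 13 = 17 ≤ 17, user value 16 + 14 = 30.
Best is C, A, and D with total user value 33.

33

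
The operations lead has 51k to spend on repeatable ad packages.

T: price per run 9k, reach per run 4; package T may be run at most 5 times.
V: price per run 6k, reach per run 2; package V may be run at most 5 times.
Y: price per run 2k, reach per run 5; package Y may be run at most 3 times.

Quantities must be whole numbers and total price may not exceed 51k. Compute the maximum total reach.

This is a bounded integer knapsack.
Take 5×T and 3×Y: price 51 ≤ 51, reach 5·4 + 3·5 = 35.
Y has the best ratio (5/2) and is taken to its limit of 3; remaining capacity is filled optimally with the others.

35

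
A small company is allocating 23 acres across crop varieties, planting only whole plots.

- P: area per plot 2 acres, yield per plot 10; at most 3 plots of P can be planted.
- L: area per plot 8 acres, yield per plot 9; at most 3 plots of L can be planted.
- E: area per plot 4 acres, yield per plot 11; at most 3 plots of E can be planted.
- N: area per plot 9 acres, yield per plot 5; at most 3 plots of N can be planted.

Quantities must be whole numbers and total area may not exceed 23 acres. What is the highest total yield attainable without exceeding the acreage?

63

Take 3×P and 3×E: area 18 ≤ 23, yield 3·10 + 3·11 = 63.
P has the best ratio (10/2) and is taken to its limit of 3; remaining capacity is filled optimally with the others.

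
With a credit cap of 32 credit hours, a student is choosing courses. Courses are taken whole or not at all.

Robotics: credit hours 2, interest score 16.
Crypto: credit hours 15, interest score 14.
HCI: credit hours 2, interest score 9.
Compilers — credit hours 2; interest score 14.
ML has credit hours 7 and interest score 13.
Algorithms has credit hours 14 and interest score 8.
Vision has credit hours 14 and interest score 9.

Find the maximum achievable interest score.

66

Treat it as a binary knapsack problem.
Allowing fractional choices, the relaxed optimum would be about 68.6, but courses are indivisible.
Robotics + Crypto + HCI + Compilers + ML: credit hours 2 + 15 + 2 + 2 + 7 = 28 ≤ 32, interest score 16 + 14 + 9 + 14 + 13 = 66.
Robotics + HCI + Compilers + ML + Algorithms: credit hours 2 + 2 + 2 + 7 + 14 = 27 ≤ 32, interest score 16 + 9 + 14 + 13 + 8 = 60.
Robotics + HCI + Compilers + ML + Vision: credit hours 2 + 2 + 2 + 7 + 14 = 27 ≤ 32, interest score 16 + 9 + 14 + 13 + 9 = 61.
Best is Robotics, Crypto, HCI, Compilers, and ML with total interest score 66.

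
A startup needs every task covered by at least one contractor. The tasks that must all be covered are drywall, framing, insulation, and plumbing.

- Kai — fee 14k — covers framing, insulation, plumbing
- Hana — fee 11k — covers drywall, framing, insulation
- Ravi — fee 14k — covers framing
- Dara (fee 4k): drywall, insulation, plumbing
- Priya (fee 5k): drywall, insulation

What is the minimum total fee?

This is an integer covering problem.
Choose Hana and Dara: together they cover drywall, framing, insulation, plumbing — every task.
Total fee: 11 + 4 = 15.

15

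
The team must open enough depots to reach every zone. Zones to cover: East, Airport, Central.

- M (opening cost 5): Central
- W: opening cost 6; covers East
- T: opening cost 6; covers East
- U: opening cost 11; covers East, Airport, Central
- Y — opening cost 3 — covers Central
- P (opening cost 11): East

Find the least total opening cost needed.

11

This is an integer covering problem.
The greedy cost-per-new-zone heuristic would pick Y and U for 14, but a cheaper cover exists.
U alone covers East, Airport, Central — every zone.
Total opening cost: 11.
No cover costs less than 11.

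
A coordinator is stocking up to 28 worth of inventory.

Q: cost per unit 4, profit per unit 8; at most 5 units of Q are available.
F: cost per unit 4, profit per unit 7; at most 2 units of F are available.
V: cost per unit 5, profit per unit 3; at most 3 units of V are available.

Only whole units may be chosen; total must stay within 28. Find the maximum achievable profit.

This is a bounded integer knapsack.
Q has the best ratio (8/4); taking only Q gives at most 5×8 = 40 (stopped by the supply cap of 5).
Mixing does better — 5×Q and 2×F: cost 28 ≤ 28, profit 5·8 + 2·7 = 54.

54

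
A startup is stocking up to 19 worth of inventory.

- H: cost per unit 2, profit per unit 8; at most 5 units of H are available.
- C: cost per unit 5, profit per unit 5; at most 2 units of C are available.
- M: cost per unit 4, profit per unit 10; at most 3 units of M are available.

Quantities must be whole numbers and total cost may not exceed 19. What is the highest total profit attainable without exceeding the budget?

60

This is a bounded integer knapsack.
H has the best ratio (8/2); taking only H gives at most 5×8 = 40 (stopped by the supply cap of 5).
Mixing does better — 5×H and 2×M: cost 18 ≤ 19, profit 5·8 + 2·10 = 60.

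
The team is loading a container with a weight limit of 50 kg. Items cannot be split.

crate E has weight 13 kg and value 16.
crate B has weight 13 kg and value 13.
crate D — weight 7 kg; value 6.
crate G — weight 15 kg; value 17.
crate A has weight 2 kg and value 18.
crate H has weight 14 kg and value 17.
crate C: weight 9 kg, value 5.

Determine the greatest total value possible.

Take crate E, crate B, crate D, crate A, and crate H: weight 13 + 13 + 7 + 2 + 14 = 49 ≤ 50, value 16 + 13 + 6 + 18 + 17 = 70.
No feasible combination exceeds this.

70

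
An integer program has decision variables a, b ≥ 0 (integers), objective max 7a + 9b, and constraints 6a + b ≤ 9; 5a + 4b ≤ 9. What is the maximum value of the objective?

18

(a,b)=(0,2): 6·0+1·2=2≤9, 5·0+4·2=8≤9, objective 18.
(a,b)=(1,1): 6·1+1·1=7≤9, 5·1+4·1=9≤9, objective 16.
(a,b)=(0,1): 6·0+1·1=1≤9, 5·0+4·1=4≤9, objective 9.
Maximum is 18 at (a,b)=(0,2).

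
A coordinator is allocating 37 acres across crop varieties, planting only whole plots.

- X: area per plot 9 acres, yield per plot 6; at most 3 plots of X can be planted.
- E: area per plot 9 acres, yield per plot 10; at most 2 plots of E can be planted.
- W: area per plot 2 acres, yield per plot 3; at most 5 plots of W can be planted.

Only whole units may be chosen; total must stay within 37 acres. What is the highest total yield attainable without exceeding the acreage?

This is a bounded integer knapsack.
1×X, 2×E, and 4×W: area 35 ≤ 37, yield 1·6 + 2·10 + 4·3 = 38.
1×X, 2×E, and 5×W: area 37 ≤ 37, yield 1·6 + 2·10 + 5·3 = 41.
Best is 41.

41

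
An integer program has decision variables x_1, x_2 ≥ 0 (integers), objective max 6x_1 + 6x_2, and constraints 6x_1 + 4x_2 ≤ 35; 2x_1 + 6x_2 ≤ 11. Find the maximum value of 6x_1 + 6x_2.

30

Relaxing integrality, the LP optimum is 33.00 at (x_1,x_2) = (5.5, 0), which is not an integer point.
(x_1,x_2)=(5,0): 6·5+4·0=30≤35, 2·5+6·0=10≤11, objective 30.
(x_1,x_2)=(4,0): 6·4+4·0=24≤35, 2·4+6·0=8≤11, objective 24.
Maximum is 30 at (x_1,x_2)=(5,0).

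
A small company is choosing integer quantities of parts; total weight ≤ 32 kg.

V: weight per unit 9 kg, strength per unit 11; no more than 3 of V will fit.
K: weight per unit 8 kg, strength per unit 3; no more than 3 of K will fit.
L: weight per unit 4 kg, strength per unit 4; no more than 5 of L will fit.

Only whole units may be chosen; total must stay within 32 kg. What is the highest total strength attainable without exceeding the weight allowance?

37

V has the best ratio (11/9); taking only V gives at most 3×11 = 33 (stopped by the weight limit).
Mixing does better — 3×V and 1×L: weight 31 ≤ 32, strength 3·11 + 1·4 = 37.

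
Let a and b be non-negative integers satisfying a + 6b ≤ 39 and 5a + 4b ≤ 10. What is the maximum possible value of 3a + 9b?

18

The continuous relaxation peaks at (0, 2.5) with value 22.50; rounding to a feasible lattice point costs some objective.
(a,b)=(0,2): 1·0+6·2=12≤39, 5·0+4·2=8≤10, objective 18.
(a,b)=(1,1): 1·1+6·1=7≤39, 5·1+4·1=9≤10, objective 12.
(a,b)=(0,1): 1·0+6·1=6≤39, 5·0+4·1=4≤10, objective 9.
The best lattice point is (0,2), giving 18.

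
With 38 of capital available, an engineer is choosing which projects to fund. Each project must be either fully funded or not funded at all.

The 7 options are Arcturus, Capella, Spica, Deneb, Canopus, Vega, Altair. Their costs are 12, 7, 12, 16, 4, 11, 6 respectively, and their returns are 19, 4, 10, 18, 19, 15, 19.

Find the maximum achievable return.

Arcturus + Deneb + Canopus + Altair: cost 12 + 16 + 4 + 6 = 38 ≤ 38, return 19 + 18 + 19 + 19 = 75.
Arcturus + Canopus + Vega + Altair: cost 12 + 4 + 11 + 6 = 33 ≤ 38, return 19 + 19 + 15 + 19 = 72.
Deneb + Canopus + Vega + Altair: cost 16 + 4 + 11 + 6 = 37 ≤ 38, return 18 + 19 + 15 + 19 = 71.
Best is Arcturus, Deneb, Canopus, and Altair with total return 75.

75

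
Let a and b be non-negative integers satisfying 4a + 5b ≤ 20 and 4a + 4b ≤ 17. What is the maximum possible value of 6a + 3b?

24

(a,b)=(4,0): 4·4+5·0=16≤20, 4·4+4·0=16≤17, objective 24.
(a,b)=(3,1): 4·3+5·1=17≤20, 4·3+4·1=16≤17, objective 21.
(a,b)=(3,0): 4·3+5·0=12≤20, 4·3+4·0=12≤17, objective 18.
Maximum is 24 at (a,b)=(4,0).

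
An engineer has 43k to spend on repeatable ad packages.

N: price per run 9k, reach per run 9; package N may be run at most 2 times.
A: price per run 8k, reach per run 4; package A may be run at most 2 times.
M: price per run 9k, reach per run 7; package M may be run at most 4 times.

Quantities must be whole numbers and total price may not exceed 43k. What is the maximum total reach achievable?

33

2×N and 2×M: price 36 ≤ 43, reach 2·9 + 2·7 = 32.
2×N, 2×A, and 1×M: price 43 ≤ 43, reach 2·9 + 2·4 + 1·7 = 33.
Best is 33.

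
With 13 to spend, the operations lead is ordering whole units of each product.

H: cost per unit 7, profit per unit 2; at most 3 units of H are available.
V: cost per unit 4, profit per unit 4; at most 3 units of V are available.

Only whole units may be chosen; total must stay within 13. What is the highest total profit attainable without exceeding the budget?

V has the best ratio (4/4); taking only V gives at most 3×4 = 12 (stopped by the cost limit).
Optimal: 3×V: cost 12 ≤ 13, profit 3·4 = 12.

12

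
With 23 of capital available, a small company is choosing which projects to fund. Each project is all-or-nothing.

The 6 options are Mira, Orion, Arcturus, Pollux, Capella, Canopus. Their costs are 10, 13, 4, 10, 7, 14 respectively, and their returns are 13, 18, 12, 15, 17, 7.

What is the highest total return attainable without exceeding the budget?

44

Take Arcturus, Pollux, and Capella: cost 4 + 10 + 7 = 21 ≤ 23, return 12 + 15 + 17 = 44.
No other feasible combination does better.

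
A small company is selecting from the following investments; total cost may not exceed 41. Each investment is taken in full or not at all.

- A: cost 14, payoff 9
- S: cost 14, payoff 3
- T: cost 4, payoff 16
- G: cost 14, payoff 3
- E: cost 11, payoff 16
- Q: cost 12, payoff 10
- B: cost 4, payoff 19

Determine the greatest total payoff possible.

61

This is a 0-1 knapsack instance.
Allowing fractional choices, the relaxed optimum would be about 67.4, but investments are indivisible.
T + E + Q + B: cost 4 + 11 + 12 + 4 = 31 ≤ 41, payoff 16 + 16 + 10 + 19 = 61.
A + T + E + B: cost 14 + 4 + 11 + 4 = 33 ≤ 41, payoff 9 + 16 + 16 + 19 = 60.
Best is T, E, Q, and B with total payoff 61.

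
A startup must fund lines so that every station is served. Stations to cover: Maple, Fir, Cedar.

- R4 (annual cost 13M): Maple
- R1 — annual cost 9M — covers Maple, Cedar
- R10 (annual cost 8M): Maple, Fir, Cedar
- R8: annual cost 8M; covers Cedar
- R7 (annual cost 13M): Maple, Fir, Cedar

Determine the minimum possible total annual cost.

8

R10 alone covers Maple, Fir, Cedar — every station.
Total annual cost: 8.
No cover costs less than 8.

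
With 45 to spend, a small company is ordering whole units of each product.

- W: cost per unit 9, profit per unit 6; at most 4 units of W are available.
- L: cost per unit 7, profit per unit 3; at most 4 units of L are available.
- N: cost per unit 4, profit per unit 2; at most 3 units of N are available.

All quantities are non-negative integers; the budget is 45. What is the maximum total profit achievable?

28

This is a bounded integer knapsack.
Take 4×W and 2×N: cost 44 ≤ 45, profit 4·6 + 2·2 = 28.
W has the best ratio (6/9) and is taken to its limit of 4; remaining capacity is filled optimally with the others.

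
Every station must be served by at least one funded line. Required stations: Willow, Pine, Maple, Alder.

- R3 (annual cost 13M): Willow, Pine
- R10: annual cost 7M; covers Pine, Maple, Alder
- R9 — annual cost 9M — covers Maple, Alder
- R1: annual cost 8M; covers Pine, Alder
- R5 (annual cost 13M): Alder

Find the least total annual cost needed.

20

Choose R3 and R10: together they cover Willow, Pine, Maple, Alder — every station.
Total annual cost: 13 + 7 = 20.
No cover costs less than 20.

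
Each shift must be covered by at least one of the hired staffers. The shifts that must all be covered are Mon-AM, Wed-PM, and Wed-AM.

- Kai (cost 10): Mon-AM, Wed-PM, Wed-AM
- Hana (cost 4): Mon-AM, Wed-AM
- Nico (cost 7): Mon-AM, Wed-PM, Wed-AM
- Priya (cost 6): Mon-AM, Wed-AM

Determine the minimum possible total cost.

The greedy cost-per-new-shift heuristic would pick Hana and Nico for 11, but a cheaper cover exists.
Nico alone covers Mon-AM, Wed-PM, Wed-AM — every shift.
Total cost: 7.
No cover costs less than 7.

7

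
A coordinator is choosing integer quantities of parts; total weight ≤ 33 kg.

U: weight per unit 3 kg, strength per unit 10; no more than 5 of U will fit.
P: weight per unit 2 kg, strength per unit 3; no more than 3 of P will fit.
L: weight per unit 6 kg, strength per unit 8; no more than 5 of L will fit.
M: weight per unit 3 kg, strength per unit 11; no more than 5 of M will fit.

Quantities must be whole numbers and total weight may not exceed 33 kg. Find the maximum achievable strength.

Take 5×U, 1×P, and 5×M: weight 32 ≤ 33, strength 5·10 + 1·3 + 5·11 = 108.
M has the best ratio (11/3) and is taken to its limit of 5; remaining capacity is filled optimally with the others.

108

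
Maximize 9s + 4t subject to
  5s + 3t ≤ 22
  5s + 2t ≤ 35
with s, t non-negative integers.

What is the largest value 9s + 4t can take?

The continuous relaxation peaks at (4.4, 0) with value 39.60; rounding to a feasible lattice point costs some objective.
(s,t)=(4,0): 5·4+3·0=20≤22, 5·4+2·0=20≤35, objective 36.
(s,t)=(3,1): 5·3+3·1=18≤22, 5·3+2·1=17≤35, objective 31.
(s,t)=(3,0): 5·3+3·0=15≤22, 5·3+2·0=15≤35, objective 27.
No feasible integer point exceeds 36.

36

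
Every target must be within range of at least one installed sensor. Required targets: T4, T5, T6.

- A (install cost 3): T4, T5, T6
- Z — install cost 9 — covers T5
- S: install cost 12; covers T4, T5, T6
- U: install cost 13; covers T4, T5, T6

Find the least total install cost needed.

This is a weighted set-cover instance.
A alone covers T4, T5, T6 — every target.
Total install cost: 3.
No cover costs less than 3.

3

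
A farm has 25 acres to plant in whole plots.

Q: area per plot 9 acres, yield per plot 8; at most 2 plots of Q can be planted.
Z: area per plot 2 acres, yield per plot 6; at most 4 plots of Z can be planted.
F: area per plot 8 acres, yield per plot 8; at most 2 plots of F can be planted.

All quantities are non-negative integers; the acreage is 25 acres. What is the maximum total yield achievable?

40

4×Z and 2×F: area 24 ≤ 25, yield 4·6 + 2·8 = 40.
1×Q, 4×Z, and 1×F: area 25 ≤ 25, yield 1·8 + 4·6 + 1·8 = 40.
Best is 40.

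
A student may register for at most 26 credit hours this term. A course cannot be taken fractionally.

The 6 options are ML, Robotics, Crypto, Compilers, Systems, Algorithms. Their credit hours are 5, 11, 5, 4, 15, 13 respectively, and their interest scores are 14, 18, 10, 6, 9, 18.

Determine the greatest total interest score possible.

48

Treat it as a binary knapsack problem.
Allowing fractional choices, the relaxed optimum would be about 49.4, but courses are indivisible.
ML + Robotics + Crypto: credit hours 5 + 11 + 5 = 21 ≤ 26, interest score 14 + 18 + 10 = 42.
ML + Crypto + Algorithms: credit hours 5 + 5 + 13 = 23 ≤ 26, interest score 14 + 10 + 18 = 42.
ML + Robotics + Crypto + Compilers: credit hours 5 + 11 + 5 + 4 = 25 ≤ 26, interest score 14 + 18 + 10 + 6 = 48.
Best is ML, Robotics, Crypto, and Compilers with total interest score 48.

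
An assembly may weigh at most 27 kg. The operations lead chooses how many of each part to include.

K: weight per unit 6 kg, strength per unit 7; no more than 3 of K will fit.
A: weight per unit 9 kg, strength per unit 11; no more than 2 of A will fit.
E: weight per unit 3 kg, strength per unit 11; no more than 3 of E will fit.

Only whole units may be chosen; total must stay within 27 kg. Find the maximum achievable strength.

55

Take 2×A and 3×E: weight 27 ≤ 27, strength 2·11 + 3·11 = 55.
E has the best ratio (11/3) and is taken to its limit of 3; remaining capacity is filled optimally with the others.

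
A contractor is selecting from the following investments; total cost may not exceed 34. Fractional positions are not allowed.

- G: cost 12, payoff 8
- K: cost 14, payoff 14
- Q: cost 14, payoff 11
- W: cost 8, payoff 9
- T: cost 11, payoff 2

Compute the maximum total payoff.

This is a 0-1 knapsack instance.
Take G, K, and W: cost 12 + 14 + 8 = 34 ≤ 34, payoff 8 + 14 + 9 = 31.
No other feasible combination does better.

31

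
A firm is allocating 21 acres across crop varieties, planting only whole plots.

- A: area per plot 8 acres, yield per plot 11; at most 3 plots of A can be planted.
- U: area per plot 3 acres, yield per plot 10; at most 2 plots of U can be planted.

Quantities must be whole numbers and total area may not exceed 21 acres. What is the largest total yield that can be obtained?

32

1×A and 2×U: area 14 ≤ 21, yield 1·11 + 2·10 = 31.
2×A and 1×U: area 19 ≤ 21, yield 2·11 + 1·10 = 32.
Best is 32.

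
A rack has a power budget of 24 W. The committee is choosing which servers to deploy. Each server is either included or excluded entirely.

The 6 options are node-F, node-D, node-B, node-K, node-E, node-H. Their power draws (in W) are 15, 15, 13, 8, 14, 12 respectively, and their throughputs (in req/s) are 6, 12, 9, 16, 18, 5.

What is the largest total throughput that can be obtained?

Allowing fractional choices, the relaxed optimum would be about 35.6, but servers are indivisible.
node-D + node-K: power draw 15 + 8 = 23 ≤ 24, throughput 12 + 16 = 28.
node-K + node-E: power draw 8 + 14 = 22 ≤ 24, throughput 16 + 18 = 34.
node-B + node-K: power draw 13 + 8 = 21 ≤ 24, throughput 9 + 16 = 25.
Best is node-K and node-E with total throughput 34.

34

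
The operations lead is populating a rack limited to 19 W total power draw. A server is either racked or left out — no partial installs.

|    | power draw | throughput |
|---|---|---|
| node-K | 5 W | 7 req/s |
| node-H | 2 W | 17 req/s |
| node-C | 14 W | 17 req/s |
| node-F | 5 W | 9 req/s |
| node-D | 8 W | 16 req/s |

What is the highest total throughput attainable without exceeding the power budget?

42

This is a 0-1 knapsack instance.
Allowing fractional choices, the relaxed optimum would be about 47.6, but servers are indivisible.
node-H + node-F + node-D: power draw 2 + 5 + 8 = 15 ≤ 19, throughput 17 + 9 + 16 = 42.
node-K + node-H + node-D: power draw 5 + 2 + 8 = 15 ≤ 19, throughput 7 + 17 + 16 = 40.
node-H + node-C: power draw 2 + 14 = 16 ≤ 19, throughput 17 + 17 = 34.
Best is node-H, node-F, and node-D with total throughput 42.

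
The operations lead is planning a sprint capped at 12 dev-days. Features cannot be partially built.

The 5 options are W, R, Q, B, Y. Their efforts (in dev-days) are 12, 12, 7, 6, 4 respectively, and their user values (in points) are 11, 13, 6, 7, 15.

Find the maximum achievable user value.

22

This is an integer program with binary decision variables.
Take B and Y: effort 6 + 4 = 10 ≤ 12, user value 7 + 15 = 22.
No other feasible combination does better.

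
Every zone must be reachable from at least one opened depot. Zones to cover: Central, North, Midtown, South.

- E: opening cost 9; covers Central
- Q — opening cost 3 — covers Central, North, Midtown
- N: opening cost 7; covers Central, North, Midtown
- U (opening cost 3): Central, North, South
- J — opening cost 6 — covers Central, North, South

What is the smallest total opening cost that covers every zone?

6

This is a weighted set-cover instance.
Choose Q and U: together they cover Central, North, Midtown, South — every zone.
Total opening cost: 3 + 3 = 6.
No cover costs less than 6.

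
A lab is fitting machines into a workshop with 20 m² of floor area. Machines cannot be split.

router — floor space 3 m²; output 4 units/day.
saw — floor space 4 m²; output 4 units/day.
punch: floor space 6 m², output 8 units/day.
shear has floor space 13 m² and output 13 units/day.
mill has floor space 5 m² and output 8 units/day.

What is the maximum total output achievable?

24

This is a 0-1 knapsack instance.
Allowing fractional choices, the relaxed optimum would be about 26.0, but machines are indivisible.
router + saw + punch + mill: floor space 3 + 4 + 6 + 5 = 18 ≤ 20, output 4 + 4 + 8 + 8 = 24.
shear + mill: floor space 13 + 5 = 18 ≤ 20, output 13 + 8 = 21.
punch + shear: floor space 6 + 13 = 19 ≤ 20, output 8 + 13 = 21.
Best is router, saw, punch, and mill with total output 24.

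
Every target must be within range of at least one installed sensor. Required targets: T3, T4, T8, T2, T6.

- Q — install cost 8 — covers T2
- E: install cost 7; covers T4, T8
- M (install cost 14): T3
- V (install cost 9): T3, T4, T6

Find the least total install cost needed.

24

Choose Q, E, and V: together they cover T3, T4, T8, T2, T6 — every target.
Total install cost: 8 + 7 + 9 = 24.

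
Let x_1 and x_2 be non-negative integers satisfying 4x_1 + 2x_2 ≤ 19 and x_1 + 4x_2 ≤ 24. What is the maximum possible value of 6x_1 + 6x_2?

42

The continuous relaxation peaks at (2, 5.5) with value 45.00; rounding to a feasible lattice point costs some objective.
(x_1,x_2)=(2,5): 4·2+2·5=18≤19, 1·2+4·5=22≤24, objective 42.
(x_1,x_2)=(2,4): 4·2+2·4=16≤19, 1·2+4·4=18≤24, objective 36.
(x_1,x_2)=(1,5): 4·1+2·5=14≤19, 1·1+4·5=21≤24, objective 36.
(x_1,x_2)=(1,4): 4·1+2·4=12≤19, 1·1+4·4=17≤24, objective 30.
The best lattice point is (2,5), giving 42.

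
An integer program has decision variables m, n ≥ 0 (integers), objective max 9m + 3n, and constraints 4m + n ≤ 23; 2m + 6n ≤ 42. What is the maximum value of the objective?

The continuous relaxation peaks at (4.36, 5.55) with value 55.91; rounding to a feasible lattice point costs some objective.
(m,n)=(5,3): 4·5+1·3=23≤23, 2·5+6·3=28≤42, objective 54.
(m,n)=(4,5): 4·4+1·5=21≤23, 2·4+6·5=38≤42, objective 51.
(m,n)=(5,2): 4·5+1·2=22≤23, 2·5+6·2=22≤42, objective 51.
No feasible integer point exceeds 54.

54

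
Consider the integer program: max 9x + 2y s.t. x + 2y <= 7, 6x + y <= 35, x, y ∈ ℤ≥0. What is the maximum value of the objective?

(x,y)=(5,1): 1·5+2·1=7≤7, 6·5+1·1=31≤35, objective 47.
(x,y)=(5,0): 1·5+2·0=5≤7, 6·5+1·0=30≤35, objective 45.
(x,y)=(4,1): 1·4+2·1=6≤7, 6·4+1·1=25≤35, objective 38.
Maximum is 47 at (x,y)=(5,1).

47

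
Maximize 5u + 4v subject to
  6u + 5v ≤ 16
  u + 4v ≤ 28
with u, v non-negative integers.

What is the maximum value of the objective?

(u,v)=(1,2) is feasible, giving 13.
(u,v)=(0,3) is feasible, giving 12.
(u,v)=(2,0) is feasible, giving 10.
The best lattice point is (1,2), giving 13.

13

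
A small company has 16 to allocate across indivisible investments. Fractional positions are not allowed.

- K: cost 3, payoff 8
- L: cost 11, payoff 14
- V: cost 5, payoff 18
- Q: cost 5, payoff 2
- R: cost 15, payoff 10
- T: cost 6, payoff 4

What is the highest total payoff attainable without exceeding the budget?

K + V + Q: cost 3 + 5 + 5 = 13 ≤ 16, payoff 8 + 18 + 2 = 28.
K + V + T: cost 3 + 5 + 6 = 14 ≤ 16, payoff 8 + 18 + 4 = 30.
L + V: cost 11 + 5 = 16 ≤ 16, payoff 14 + 18 = 32.
Best is L and V with total payoff 32.

32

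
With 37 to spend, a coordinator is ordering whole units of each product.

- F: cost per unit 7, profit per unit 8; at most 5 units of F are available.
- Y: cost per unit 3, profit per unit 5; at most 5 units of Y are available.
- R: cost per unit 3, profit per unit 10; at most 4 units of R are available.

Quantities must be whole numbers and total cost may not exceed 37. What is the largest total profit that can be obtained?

Take 1×F, 5×Y, and 4×R: cost 34 ≤ 37, profit 1·8 + 5·5 + 4·10 = 73.
R has the best ratio (10/3) and is taken to its limit of 4; remaining capacity is filled optimally with the others.

73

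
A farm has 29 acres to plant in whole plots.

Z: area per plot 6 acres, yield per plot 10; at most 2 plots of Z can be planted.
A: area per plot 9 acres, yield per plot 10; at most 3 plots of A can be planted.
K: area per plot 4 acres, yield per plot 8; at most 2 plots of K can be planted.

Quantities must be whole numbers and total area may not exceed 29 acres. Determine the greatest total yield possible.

Take 2×Z, 1×A, and 2×K: area 29 ≤ 29, yield 2·10 + 1·10 + 2·8 = 46.
K has the best ratio (8/4) and is taken to its limit of 2; remaining capacity is filled optimally with the others.

46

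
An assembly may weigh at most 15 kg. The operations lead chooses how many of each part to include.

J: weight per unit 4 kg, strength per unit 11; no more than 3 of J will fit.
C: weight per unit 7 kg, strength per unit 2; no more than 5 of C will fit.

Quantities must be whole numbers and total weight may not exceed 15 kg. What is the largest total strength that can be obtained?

Take 3×J: weight 12 ≤ 15, strength 3·11 = 33.
J has the best ratio (11/4) and is taken to its limit of 3; remaining capacity is filled optimally with the others.

33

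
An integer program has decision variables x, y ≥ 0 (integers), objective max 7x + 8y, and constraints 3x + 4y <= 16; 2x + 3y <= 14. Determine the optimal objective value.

36

(x,y)=(4,1) is feasible, giving 36.
(x,y)=(5,0) is feasible, giving 35.
Maximum is 36 at (x,y)=(4,1).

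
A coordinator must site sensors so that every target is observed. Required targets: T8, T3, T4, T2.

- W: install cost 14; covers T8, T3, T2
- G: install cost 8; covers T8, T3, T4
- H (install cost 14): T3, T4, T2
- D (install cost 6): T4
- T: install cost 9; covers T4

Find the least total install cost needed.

20

Choose W and D: together they cover T8, T3, T4, T2 — every target.
Total install cost: 14 + 6 = 20.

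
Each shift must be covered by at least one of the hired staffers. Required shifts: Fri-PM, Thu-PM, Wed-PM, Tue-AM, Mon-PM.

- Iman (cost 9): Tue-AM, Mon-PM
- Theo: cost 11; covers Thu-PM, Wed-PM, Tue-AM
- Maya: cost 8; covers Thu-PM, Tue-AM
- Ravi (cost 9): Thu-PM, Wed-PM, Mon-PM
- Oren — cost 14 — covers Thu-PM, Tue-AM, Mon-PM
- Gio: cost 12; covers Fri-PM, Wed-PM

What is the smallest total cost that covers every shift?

26

The greedy cost-per-new-shift heuristic would pick Ravi, Maya, and Gio for 29, but a cheaper cover exists.
Choose Oren and Gio: together they cover Fri-PM, Thu-PM, Wed-PM, Tue-AM, Mon-PM — every shift.
Total cost: 14 + 12 = 26.
No cover costs less than 26.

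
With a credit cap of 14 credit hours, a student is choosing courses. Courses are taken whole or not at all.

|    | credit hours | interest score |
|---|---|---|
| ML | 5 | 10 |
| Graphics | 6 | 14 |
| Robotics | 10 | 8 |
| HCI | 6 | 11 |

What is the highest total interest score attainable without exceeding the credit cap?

25

Allowing fractional choices, the relaxed optimum would be about 29.5, but courses are indivisible.
ML + Graphics: credit hours 5 + 6 = 11 ≤ 14, interest score 10 + 14 = 24.
Graphics + HCI: credit hours 6 + 6 = 12 ≤ 14, interest score 14 + 11 = 25.
Best is Graphics and HCI with total interest score 25.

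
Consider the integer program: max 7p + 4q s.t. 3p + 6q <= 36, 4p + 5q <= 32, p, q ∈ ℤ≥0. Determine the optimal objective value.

56

(p,q)=(8,0): 3·8+6·0=24≤36, 4·8+5·0=32≤32, objective 56.
(p,q)=(7,0): 3·7+6·0=21≤36, 4·7+5·0=28≤32, objective 49.
No feasible integer point exceeds 56.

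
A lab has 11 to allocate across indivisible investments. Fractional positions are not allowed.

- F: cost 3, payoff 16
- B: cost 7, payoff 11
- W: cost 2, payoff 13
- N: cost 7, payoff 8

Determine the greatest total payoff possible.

29

This is a 0-1 knapsack instance.
Allowing fractional choices, the relaxed optimum would be about 38.4, but investments are indivisible.
F + B: cost 3 + 7 = 10 ≤ 11, payoff 16 + 11 = 27.
F + W: cost 3 + 2 = 5 ≤ 11, payoff 16 + 13 = 29.
Best is F and W with total payoff 29.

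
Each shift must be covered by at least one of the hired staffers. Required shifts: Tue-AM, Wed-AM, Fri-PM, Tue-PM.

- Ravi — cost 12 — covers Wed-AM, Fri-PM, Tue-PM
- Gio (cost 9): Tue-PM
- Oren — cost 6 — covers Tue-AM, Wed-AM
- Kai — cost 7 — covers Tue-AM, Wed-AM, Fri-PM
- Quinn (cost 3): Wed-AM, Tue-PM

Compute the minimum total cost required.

10

Choose Kai and Quinn: together they cover Tue-AM, Wed-AM, Fri-PM, Tue-PM — every shift.
Total cost: 7 + 3 = 10.
No cover costs less than 10.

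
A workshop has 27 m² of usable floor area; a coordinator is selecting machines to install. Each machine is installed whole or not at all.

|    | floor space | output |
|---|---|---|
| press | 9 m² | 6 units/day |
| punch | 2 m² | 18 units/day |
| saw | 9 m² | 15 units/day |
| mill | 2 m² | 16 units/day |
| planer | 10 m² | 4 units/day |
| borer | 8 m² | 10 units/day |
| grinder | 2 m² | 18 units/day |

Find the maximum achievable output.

77

press + punch + saw + mill + grinder: floor space 9 + 2 + 9 + 2 + 2 = 24 ≤ 27, output 6 + 18 + 15 + 16 + 18 = 73.
punch + saw + mill + borer + grinder: floor space 2 + 9 + 2 + 8 + 2 = 23 ≤ 27, output 18 + 15 + 16 + 10 + 18 = 77.
Best is punch, saw, mill, borer, and grinder with total output 77.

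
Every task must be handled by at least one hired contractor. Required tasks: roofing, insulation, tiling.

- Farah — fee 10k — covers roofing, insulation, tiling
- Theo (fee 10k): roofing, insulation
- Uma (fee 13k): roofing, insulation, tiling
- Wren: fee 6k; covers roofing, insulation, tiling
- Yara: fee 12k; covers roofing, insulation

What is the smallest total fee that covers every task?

6

Wren alone covers roofing, insulation, tiling — every task.
Total fee: 6.
No cover costs less than 6.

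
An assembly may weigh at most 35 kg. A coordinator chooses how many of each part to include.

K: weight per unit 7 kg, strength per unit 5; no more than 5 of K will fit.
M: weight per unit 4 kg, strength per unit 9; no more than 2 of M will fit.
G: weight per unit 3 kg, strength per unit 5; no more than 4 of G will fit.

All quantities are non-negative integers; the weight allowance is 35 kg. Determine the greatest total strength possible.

This is a bounded integer knapsack.
M has the best ratio (9/4); taking only M gives at most 2×9 = 18 (stopped by the supply cap of 2).
Mixing does better — 2×K, 2×M, and 4×G: weight 34 ≤ 35, strength 2·5 + 2·9 + 4·5 = 48.

48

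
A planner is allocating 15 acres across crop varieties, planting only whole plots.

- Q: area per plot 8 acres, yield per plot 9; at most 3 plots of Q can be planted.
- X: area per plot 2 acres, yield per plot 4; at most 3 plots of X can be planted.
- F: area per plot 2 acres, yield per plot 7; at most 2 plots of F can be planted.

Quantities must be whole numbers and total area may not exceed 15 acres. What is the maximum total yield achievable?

27

F has the best ratio (7/2); taking only F gives at most 2×7 = 14 (stopped by the supply cap of 2).
Mixing does better — 1×Q, 1×X, and 2×F: area 14 ≤ 15, yield 1·9 + 1·4 + 2·7 = 27.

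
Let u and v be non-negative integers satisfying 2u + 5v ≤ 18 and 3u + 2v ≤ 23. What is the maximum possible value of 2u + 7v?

The continuous relaxation peaks at (0, 3.6) with value 25.20; rounding to a feasible lattice point costs some objective.
(u,v)=(1,3): 2·1+5·3=17≤18, 3·1+2·3=9≤23, objective 23.
(u,v)=(0,3): 2·0+5·3=15≤18, 3·0+2·3=6≤23, objective 21.
(u,v)=(2,2): 2·2+5·2=14≤18, 3·2+2·2=10≤23, objective 18.
No feasible integer point exceeds 23.

23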